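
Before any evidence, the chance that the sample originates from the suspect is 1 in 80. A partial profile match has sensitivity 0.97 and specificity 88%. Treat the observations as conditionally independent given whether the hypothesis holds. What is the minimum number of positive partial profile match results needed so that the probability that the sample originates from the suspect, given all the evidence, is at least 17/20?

Prior odds: 0.0125 ÷ 0.9875 = 1/79.
False-positive rate = 1 − 0.88 = 0.12; likelihood ratio of a positive = 0.97/0.12 = 97/12.
Target odds: 0.85 ÷ 0.15 = 17/3.
Need (1/79) × (97/12)ⁿ ≥ 17/3, i.e. (97/12)ⁿ ≥ 1343/3.
(97/12)² = 9409/144 falls short of 1343/3 but (97/12)³ = 912673/1728 reaches it, so n = 3.

3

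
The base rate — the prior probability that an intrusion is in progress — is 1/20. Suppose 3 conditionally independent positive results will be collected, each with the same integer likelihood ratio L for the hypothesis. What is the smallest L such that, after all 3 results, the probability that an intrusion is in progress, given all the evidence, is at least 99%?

Prior odds = 0.05/0.95 = 1/19.
Target odds = 0.99/0.01 = 99.
Need L³ ≥ 99 ÷ (1/19) = 1881.
12³ = 1728 < 1881 ≤ 2197 = 13³, so L = 13.

13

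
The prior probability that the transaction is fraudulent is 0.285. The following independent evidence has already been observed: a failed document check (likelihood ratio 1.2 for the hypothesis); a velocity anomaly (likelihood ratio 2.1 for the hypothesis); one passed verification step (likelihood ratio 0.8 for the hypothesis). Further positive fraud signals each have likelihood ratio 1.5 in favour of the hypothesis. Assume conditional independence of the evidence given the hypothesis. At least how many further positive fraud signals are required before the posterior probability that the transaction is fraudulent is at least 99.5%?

14

Prior odds = 0.285/0.715 = 57/143.
Combined Bayes factor of the evidence already in hand = 1.2 × 2.1 × 0.8 = 2.016.
Odds after that evidence = (57/143) × 2.016 = 14364/17875.
Target odds = 0.995/0.005 = 199.
Need 1.5ⁿ ≥ 199 ÷ (14364/17875) = 3557125/14364.
1.5¹³ = 1594323/8192 falls short of 3557125/14364 but 1.5¹⁴ = 4782969/16384 reaches it, so n = 14.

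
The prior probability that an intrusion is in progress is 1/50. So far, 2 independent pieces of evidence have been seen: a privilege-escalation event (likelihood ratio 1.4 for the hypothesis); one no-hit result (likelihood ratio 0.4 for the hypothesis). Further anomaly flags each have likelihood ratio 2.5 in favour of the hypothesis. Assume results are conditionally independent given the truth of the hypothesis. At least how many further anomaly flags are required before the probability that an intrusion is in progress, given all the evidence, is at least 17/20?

Prior odds = 0.02/0.98 = 1/49.
Combined Bayes factor of the evidence already in hand = 1.4 × 0.4 = 0.56.
Odds after that evidence = (1/49) × 0.56 = 2/175.
Target odds = 0.85/0.15 = 17/3.
Need 2.5ⁿ ≥ 17/3 ÷ (2/175) = 2975/6.
2.5⁶ = 244.140625 falls short of 2975/6 but 2.5⁷ = 610.3515625 reaches it, so n = 7.

7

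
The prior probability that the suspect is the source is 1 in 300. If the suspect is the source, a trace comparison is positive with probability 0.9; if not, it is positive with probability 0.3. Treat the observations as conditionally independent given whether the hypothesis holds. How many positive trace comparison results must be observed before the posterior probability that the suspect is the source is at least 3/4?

7

Prior odds = (1/300)/(299/300) = 1/299.
Likelihood ratio of a positive = 0.9/0.3 = 3.
Target posterior odds = 0.75/0.25 = 3.
Require 3ⁿ ≥ 3 ÷ (1/299) = 897.
3⁶ = 729 falls short of 897 but 3⁷ = 2187 reaches it, so n = 7.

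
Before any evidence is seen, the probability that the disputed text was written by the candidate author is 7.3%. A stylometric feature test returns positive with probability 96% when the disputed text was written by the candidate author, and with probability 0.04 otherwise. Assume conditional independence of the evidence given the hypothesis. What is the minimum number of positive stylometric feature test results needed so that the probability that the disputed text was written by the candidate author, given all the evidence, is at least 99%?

Prior odds = 0.073/0.927 = 73/927.
Likelihood ratio of a positive result = 0.96/0.04 = 24.
Target posterior odds = 0.99/0.01 = 99.
Need (73/927) × 24ⁿ ≥ 99, i.e. 24ⁿ ≥ 91773/73.
24² = 576 falls short of 91773/73 but 24³ = 13824 reaches it, so n = 3.

3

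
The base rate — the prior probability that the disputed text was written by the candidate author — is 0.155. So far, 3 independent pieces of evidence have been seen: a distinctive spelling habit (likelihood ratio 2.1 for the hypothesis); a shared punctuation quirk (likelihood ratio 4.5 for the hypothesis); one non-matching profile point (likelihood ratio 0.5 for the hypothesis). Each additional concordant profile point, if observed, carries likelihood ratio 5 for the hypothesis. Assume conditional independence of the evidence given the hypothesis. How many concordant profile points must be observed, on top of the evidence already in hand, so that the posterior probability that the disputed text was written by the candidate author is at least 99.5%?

Prior odds = 0.155/0.845 = 31/169.
Combined Bayes factor of the evidence already in hand = 2.1 × 4.5 × 0.5 = 4.725.
Odds after that evidence = (31/169) × 4.725 = 5859/6760.
Target odds = 0.995/0.005 = 199.
Need 5ⁿ ≥ 199 ÷ (5859/6760) = 1345240/5859.
5³ = 125 falls short of 1345240/5859 but 5⁴ = 625 reaches it, so n = 4.

4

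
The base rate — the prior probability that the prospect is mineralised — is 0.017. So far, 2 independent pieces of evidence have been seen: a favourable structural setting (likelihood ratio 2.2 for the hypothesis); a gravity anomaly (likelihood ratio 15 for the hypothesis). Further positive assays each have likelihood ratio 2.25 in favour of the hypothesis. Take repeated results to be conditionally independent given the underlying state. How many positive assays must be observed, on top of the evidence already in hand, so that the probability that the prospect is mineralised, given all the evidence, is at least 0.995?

Prior odds = 0.017/0.983 = 17/983.
Combined Bayes factor of the evidence already in hand = 2.2 × 15 = 33.
Odds after that evidence = (17/983) × 33 = 561/983.
Target odds = 0.995/0.005 = 199.
Need 2.25ⁿ ≥ 199 ÷ (561/983) = 195617/561.
2.25⁷ = 4782969/16384 falls short of 195617/561 but 2.25⁸ = 43046721/65536 reaches it, so n = 8.

8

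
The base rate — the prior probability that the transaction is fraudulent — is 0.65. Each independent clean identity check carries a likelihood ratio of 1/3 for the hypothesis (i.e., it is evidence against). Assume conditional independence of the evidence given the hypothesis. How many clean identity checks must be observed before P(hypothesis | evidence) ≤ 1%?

5

Prior odds: 0.65 ÷ 0.35 = 13/7.
Likelihood ratio per clean identity check = 1/3.
Target posterior odds = 0.01/0.99 = 1/99.
Require (1/3)ⁿ ≤ 1/99 ÷ (13/7) = 7/1287.
(1/3)⁴ = 1/81 is still above 7/1287 but (1/3)⁵ = 1/243 is at or below it, so n = 5.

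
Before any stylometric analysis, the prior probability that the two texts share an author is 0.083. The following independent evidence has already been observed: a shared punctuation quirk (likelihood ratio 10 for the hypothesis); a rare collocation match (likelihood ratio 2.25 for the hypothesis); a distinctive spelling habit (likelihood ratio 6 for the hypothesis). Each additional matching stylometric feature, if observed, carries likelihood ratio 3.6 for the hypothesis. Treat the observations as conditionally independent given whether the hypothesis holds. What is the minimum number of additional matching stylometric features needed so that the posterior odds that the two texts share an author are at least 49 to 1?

Prior odds = 0.083/0.917 = 83/917.
Combined Bayes factor of the evidence already in hand = 10 × 2.25 × 6 = 135.
Odds after that evidence = (83/917) × 135 = 11205/917.
Target odds = 49.
Need 3.6ⁿ ≥ 49 ÷ (11205/917) = 44933/11205.
3.6¹ = 3.6 falls short of 44933/11205 but 3.6² = 12.96 reaches it, so n = 2.

2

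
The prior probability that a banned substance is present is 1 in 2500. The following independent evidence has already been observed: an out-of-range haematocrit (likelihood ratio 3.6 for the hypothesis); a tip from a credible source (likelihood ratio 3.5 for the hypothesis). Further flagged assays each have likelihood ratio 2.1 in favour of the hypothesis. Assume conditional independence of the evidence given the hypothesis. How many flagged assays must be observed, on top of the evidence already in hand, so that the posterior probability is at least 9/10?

Prior odds = 0.0004/0.9996 = 1/2499.
Combined Bayes factor of the evidence already in hand = 3.6 × 3.5 = 12.6.
Odds after that evidence = (1/2499) × 12.6 = 3/595.
Target odds = 0.9/0.1 = 9.
Need 2.1ⁿ ≥ 9 ÷ (3/595) = 1785.
2.1¹⁰ ≈1667.99 falls short of 1785 but 2.1¹¹ ≈3502.78 reaches it, so n = 11.

11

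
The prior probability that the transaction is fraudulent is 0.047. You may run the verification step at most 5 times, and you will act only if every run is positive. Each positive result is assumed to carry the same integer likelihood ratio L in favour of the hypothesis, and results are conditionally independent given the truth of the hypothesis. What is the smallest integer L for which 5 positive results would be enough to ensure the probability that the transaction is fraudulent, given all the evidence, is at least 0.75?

3

Prior odds = 0.047/0.953 = 47/953.
Target odds = 0.75/0.25 = 3.
Need L⁵ ≥ 3 ÷ (47/953) = 2859/47.
2⁵ = 32 < 2859/47 ≤ 243 = 3⁵, so L = 3.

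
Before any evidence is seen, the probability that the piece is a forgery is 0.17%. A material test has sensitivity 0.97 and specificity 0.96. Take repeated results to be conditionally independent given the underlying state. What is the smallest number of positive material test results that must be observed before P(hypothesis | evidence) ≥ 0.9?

Prior odds = 0.0017/0.9983 = 17/9983.
False-positive rate = 1 − 0.96 = 0.04; likelihood ratio of a positive = 0.97/0.04 = 24.25.
Target odds: 0.9 ÷ 0.1 = 9.
Require 24.25ⁿ ≥ 9 ÷ (17/9983) = 89847/17.
24.25² = 588.0625 falls short of 89847/17 but 24.25³ = 912673/64 reaches it, so n = 3.

3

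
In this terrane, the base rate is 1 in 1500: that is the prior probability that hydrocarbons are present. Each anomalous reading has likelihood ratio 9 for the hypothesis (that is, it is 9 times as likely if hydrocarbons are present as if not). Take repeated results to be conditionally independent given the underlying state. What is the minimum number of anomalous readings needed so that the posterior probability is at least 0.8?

Prior odds = (1/1500)/(1499/1500) = 1/1499.
Likelihood ratio per anomalous reading = 9.
Target odds: 0.8 ÷ 0.2 = 4.
Need (1/1499) × 9ⁿ ≥ 4, i.e. 9ⁿ ≥ 5996.
9³ = 729 falls short of 5996 but 9⁴ = 6561 reaches it, so n = 4.

4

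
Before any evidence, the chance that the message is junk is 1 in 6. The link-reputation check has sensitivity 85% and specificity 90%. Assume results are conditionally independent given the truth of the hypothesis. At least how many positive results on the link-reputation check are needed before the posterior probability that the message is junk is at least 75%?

Prior odds = (1/6)/(5/6) = 0.2.
False-positive rate = 1 − 0.9 = 0.1; likelihood ratio of a positive = 0.85/0.1 = 8.5.
Target posterior odds = 0.75/0.25 = 3.
Require 8.5ⁿ ≥ 3 ÷ 0.2 = 15.
8.5¹ = 8.5 falls short of 15 but 8.5² = 72.25 reaches it, so n = 2.

2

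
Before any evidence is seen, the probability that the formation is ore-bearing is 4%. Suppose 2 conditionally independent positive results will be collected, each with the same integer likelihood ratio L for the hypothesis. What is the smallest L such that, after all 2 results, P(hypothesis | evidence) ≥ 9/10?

Prior odds = 0.04/0.96 = 1/24.
Target odds = 0.9/0.1 = 9.
Need L² ≥ 9 ÷ (1/24) = 216.
14² = 196 < 216 ≤ 225 = 15², so L = 15.

15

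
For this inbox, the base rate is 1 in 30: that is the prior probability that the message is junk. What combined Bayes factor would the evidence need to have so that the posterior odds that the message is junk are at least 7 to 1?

Prior odds = (1/30)/(29/30) = 1/29.
Target odds = 7.
Required Bayes factor = 7 ÷ (1/29) = 203.

203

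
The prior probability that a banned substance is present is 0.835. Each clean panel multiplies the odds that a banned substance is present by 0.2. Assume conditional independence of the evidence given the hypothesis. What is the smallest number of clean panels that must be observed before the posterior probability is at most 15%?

3

Prior odds = 0.835/0.165 = 167/33.
Likelihood ratio per clean panel = 0.2.
Target odds: 0.15 ÷ 0.85 = 3/17.
Need (167/33) × 0.2ⁿ ≤ 3/17, i.e. 0.2ⁿ ≤ 99/2839.
0.2² = 0.04 is still above 99/2839 but 0.2³ = 0.008 is at or below it, so n = 3.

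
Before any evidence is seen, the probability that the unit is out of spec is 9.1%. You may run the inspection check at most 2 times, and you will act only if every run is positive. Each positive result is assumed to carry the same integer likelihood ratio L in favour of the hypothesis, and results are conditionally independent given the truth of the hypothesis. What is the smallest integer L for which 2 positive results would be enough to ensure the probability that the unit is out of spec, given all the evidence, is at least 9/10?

10

Prior odds = 0.091/0.909 = 91/909.
Target odds = 0.9/0.1 = 9.
Need L² ≥ 9 ÷ (91/909) = 8181/91.
9² = 81 < 8181/91 ≤ 100 = 10², so L = 10.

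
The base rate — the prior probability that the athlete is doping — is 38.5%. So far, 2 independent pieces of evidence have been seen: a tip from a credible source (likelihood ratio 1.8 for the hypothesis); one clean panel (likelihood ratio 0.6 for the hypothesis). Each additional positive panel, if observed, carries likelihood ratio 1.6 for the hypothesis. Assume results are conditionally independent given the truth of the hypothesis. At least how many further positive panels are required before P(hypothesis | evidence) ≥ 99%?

Prior odds = 0.385/0.615 = 77/123.
Combined Bayes factor of the evidence already in hand = 1.8 × 0.6 = 1.08.
Odds after that evidence = (77/123) × 1.08 = 693/1025.
Target odds = 0.99/0.01 = 99.
Need 1.6ⁿ ≥ 99 ÷ (693/1025) = 1025/7.
1.6¹⁰ ≈109.951 falls short of 1025/7 but 1.6¹¹ ≈175.922 reaches it, so n = 11.

11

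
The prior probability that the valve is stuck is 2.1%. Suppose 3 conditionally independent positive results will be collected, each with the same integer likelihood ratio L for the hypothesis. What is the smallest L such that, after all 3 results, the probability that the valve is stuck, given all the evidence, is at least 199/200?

22

Prior odds = 0.021/0.979 = 21/979.
Target odds = 0.995/0.005 = 199.
Need L³ ≥ 199 ÷ (21/979) = 194821/21.
21³ = 9261 < 194821/21 ≤ 10648 = 22³, so L = 22.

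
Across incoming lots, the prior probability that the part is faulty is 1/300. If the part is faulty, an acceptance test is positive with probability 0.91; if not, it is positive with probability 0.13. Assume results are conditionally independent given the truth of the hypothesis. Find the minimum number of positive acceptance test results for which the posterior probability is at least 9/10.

5

Prior odds = (1/300)/(299/300) = 1/299.
Likelihood ratio of a positive = 0.91/0.13 = 7.
Target posterior odds = 0.9/0.1 = 9.
Need (1/299) × 7ⁿ ≥ 9, i.e. 7ⁿ ≥ 2691.
7⁴ = 2401 falls short of 2691 but 7⁵ = 16807 reaches it, so n = 5.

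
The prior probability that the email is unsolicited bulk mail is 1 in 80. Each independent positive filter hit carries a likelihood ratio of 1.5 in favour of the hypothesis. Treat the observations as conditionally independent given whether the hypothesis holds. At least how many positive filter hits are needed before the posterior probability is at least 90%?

17

Prior odds = 0.0125/0.9875 = 1/79.
Likelihood ratio per positive filter hit = 1.5.
Target posterior odds = 0.9/0.1 = 9.
Require 1.5ⁿ ≥ 9 ÷ (1/79) = 711.
1.5¹⁶ = 43046721/65536 falls short of 711 but 1.5¹⁷ = 129140163/131072 reaches it, so n = 17.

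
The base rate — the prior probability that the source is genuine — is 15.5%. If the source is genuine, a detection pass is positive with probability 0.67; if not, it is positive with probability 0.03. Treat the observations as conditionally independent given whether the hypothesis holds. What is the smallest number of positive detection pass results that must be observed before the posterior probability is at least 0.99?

3

Prior odds: 0.155 ÷ 0.845 = 31/169.
Likelihood ratio of a positive = 0.67/0.03 = 67/3.
Target posterior odds = 0.99/0.01 = 99.
Require (67/3)ⁿ ≥ 99 ÷ (31/169) = 16731/31.
(67/3)² = 4489/9 falls short of 16731/31 but (67/3)³ = 300763/27 reaches it, so n = 3.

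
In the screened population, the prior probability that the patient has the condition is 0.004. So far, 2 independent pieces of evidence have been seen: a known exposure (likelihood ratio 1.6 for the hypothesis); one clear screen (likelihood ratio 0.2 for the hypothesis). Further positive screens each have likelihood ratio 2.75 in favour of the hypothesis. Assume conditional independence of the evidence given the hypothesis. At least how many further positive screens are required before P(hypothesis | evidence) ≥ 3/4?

Prior odds = 0.004/0.996 = 1/249.
Combined Bayes factor of the evidence already in hand = 1.6 × 0.2 = 0.32.
Odds after that evidence = (1/249) × 0.32 = 8/6225.
Target odds = 0.75/0.25 = 3.
Need 2.75ⁿ ≥ 3 ÷ (8/6225) = 2334.375.
2.75⁷ = 19487171/16384 falls short of 2334.375 but 2.75⁸ = 214358881/65536 reaches it, so n = 8.

8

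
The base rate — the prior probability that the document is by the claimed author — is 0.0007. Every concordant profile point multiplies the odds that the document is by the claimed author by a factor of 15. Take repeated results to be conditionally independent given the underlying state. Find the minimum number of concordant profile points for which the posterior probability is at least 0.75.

4

Prior odds: 0.0007 ÷ 0.9993 = 7/9993.
Likelihood ratio per concordant profile point = 15.
Target odds: 0.75 ÷ 0.25 = 3.
Require 15ⁿ ≥ 3 ÷ (7/9993) = 29979/7.
15³ = 3375 falls short of 29979/7 but 15⁴ = 50625 reaches it, so n = 4.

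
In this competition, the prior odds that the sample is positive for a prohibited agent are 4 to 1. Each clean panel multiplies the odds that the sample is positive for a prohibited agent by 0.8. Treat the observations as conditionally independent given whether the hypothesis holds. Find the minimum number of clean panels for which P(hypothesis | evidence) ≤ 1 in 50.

24

Prior odds = 4.
Likelihood ratio per clean panel = 0.8.
Target posterior odds = 0.02/0.98 = 1/49.
Need 4 × 0.8ⁿ ≤ 1/49, i.e. 0.8ⁿ ≤ 1/196.
0.8²³ ≈0.00590296 is still above 1/196 but 0.8²⁴ ≈0.00472237 is at or below it, so n = 24.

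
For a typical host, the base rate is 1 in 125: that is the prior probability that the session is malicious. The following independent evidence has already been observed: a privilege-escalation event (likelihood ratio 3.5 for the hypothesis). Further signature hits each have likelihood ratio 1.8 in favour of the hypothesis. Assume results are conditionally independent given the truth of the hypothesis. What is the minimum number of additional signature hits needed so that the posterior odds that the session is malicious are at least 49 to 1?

Prior odds = 0.008/0.992 = 1/124.
Bayes factor of the evidence already in hand = 3.5.
Odds after that evidence = (1/124) × 3.5 = 7/248.
Target odds = 49.
Need 1.8ⁿ ≥ 49 ÷ (7/248) = 1736.
1.8¹² ≈1156.83 falls short of 1736 but 1.8¹³ ≈2082.3 reaches it, so n = 13.

13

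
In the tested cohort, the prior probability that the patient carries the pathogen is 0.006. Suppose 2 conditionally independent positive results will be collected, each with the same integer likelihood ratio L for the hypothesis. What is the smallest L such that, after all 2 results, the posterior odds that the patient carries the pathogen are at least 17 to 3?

Prior odds = 0.006/0.994 = 3/497.
Target odds = 17/3.
Need L² ≥ 17/3 ÷ (3/497) = 8449/9.
30² = 900 < 8449/9 ≤ 961 = 31², so L = 31.

31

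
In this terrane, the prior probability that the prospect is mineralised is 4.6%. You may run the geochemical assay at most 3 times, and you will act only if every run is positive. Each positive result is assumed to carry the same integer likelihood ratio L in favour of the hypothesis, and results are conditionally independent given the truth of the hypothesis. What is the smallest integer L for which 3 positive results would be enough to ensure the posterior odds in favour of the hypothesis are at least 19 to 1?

8

Prior odds = 0.046/0.954 = 23/477.
Target odds = 19.
Need L³ ≥ 19 ÷ (23/477) = 9063/23.
7³ = 343 < 9063/23 ≤ 512 = 8³, so L = 8.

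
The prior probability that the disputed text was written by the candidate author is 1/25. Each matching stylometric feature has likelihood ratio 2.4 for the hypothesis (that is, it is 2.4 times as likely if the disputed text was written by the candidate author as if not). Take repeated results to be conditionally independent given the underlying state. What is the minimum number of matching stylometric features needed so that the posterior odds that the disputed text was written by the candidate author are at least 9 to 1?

7

Prior odds = 0.04/0.96 = 1/24.
Likelihood ratio per matching stylometric feature = 2.4.
Target odds = 9.
Require 2.4ⁿ ≥ 9 ÷ (1/24) = 216.
2.4⁶ = 2985984/15625 falls short of 216 but 2.4⁷ = 35831808/78125 reaches it, so n = 7.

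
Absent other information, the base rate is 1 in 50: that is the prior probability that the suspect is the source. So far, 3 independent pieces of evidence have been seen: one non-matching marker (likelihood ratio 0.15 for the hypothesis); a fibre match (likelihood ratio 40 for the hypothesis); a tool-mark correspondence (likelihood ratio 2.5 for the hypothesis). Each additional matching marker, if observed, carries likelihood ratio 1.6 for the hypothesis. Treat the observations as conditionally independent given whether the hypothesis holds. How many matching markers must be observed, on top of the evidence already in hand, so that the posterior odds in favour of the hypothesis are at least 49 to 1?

Prior odds = 0.02/0.98 = 1/49.
Combined Bayes factor of the evidence already in hand = 0.15 × 40 × 2.5 = 15.
Odds after that evidence = (1/49) × 15 = 15/49.
Target odds = 49.
Need 1.6ⁿ ≥ 49 ÷ (15/49) = 2401/15.
1.6¹⁰ ≈109.951 falls short of 2401/15 but 1.6¹¹ ≈175.922 reaches it, so n = 11.

11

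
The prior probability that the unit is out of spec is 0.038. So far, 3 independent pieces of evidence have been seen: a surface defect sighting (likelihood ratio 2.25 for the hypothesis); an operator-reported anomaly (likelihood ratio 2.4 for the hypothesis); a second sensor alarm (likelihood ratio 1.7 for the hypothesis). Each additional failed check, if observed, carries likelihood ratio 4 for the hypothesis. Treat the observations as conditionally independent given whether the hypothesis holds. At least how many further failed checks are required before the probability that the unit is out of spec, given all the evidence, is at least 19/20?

3

Prior odds = 0.038/0.962 = 19/481.
Combined Bayes factor of the evidence already in hand = 2.25 × 2.4 × 1.7 = 9.18.
Odds after that evidence = (19/481) × 9.18 = 8721/24050.
Target odds = 0.95/0.05 = 19.
Need 4ⁿ ≥ 19 ÷ (8721/24050) = 24050/459.
4² = 16 falls short of 24050/459 but 4³ = 64 reaches it, so n = 3.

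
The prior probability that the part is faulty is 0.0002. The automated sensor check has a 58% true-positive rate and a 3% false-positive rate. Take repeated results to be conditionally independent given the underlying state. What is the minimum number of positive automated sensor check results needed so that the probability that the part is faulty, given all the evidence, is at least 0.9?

Prior odds = 0.0002/0.9998 = 1/4999.
Likelihood ratio of a positive result = 0.58/0.03 = 58/3.
Target odds: 0.9 ÷ 0.1 = 9.
Need (1/4999) × (58/3)ⁿ ≥ 9, i.e. (58/3)ⁿ ≥ 44991.
(58/3)³ = 195112/27 falls short of 44991 but (58/3)⁴ = 11316496/81 reaches it, so n = 4.

4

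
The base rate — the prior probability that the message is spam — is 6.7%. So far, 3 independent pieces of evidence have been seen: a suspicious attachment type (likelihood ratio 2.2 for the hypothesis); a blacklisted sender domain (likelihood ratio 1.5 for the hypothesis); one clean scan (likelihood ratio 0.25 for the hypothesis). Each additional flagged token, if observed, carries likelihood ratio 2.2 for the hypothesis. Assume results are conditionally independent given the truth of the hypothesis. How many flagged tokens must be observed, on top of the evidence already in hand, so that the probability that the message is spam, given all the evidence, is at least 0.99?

Prior odds = 0.067/0.933 = 67/933.
Combined Bayes factor of the evidence already in hand = 2.2 × 1.5 × 0.25 = 0.825.
Odds after that evidence = (67/933) × 0.825 = 737/12440.
Target odds = 0.99/0.01 = 99.
Need 2.2ⁿ ≥ 99 ÷ (737/12440) = 111960/67.
2.2⁹ ≈1207.27 falls short of 111960/67 but 2.2¹⁰ ≈2655.99 reaches it, so n = 10.

10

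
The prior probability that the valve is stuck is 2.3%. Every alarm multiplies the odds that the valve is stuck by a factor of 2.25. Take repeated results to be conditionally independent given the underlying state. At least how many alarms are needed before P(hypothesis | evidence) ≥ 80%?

7

Prior odds: 0.023 ÷ 0.977 = 23/977.
Likelihood ratio per alarm = 2.25.
Target posterior odds = 0.8/0.2 = 4.
Require 2.25ⁿ ≥ 4 ÷ (23/977) = 3908/23.
2.25⁶ = 531441/4096 falls short of 3908/23 but 2.25⁷ = 4782969/16384 reaches it, so n = 7.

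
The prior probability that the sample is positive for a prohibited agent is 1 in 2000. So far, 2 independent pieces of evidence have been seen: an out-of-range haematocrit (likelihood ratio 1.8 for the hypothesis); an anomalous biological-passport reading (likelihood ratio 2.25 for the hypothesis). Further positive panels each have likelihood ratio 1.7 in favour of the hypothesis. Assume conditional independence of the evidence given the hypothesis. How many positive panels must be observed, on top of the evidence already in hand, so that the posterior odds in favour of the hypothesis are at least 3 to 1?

Prior odds = 0.0005/0.9995 = 1/1999.
Combined Bayes factor of the evidence already in hand = 1.8 × 2.25 = 4.05.
Odds after that evidence = (1/1999) × 4.05 = 81/39980.
Target odds = 3.
Need 1.7ⁿ ≥ 3 ÷ (81/39980) = 39980/27.
1.7¹³ ≈990.458 falls short of 39980/27 but 1.7¹⁴ ≈1683.78 reaches it, so n = 14.

14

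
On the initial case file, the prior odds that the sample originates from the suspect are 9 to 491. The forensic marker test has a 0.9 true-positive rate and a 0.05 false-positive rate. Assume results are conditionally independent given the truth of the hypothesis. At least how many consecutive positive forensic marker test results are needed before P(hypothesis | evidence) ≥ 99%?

3

Prior odds = 9/491.
Likelihood ratio of a positive result = 0.9/0.05 = 18.
Target posterior odds = 0.99/0.01 = 99.
Require 18ⁿ ≥ 99 ÷ (9/491) = 5401.
18² = 324 falls short of 5401 but 18³ = 5832 reaches it, so n = 3.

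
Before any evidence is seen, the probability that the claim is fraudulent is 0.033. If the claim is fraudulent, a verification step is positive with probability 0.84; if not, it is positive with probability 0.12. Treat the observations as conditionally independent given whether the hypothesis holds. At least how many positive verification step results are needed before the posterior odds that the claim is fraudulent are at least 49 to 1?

4

Prior odds = 0.033/0.967 = 33/967.
Likelihood ratio of a positive = 0.84/0.12 = 7.
Target odds = 49.
Require 7ⁿ ≥ 49 ÷ (33/967) = 47383/33.
7³ = 343 falls short of 47383/33 but 7⁴ = 2401 reaches it, so n = 4.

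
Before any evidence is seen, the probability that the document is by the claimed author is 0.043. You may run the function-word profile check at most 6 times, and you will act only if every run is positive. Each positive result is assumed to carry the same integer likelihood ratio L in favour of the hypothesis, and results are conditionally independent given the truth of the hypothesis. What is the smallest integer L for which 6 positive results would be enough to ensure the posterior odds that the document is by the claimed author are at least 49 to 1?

Prior odds = 0.043/0.957 = 43/957.
Target odds = 49.
Need L⁶ ≥ 49 ÷ (43/957) = 46893/43.
3⁶ = 729 < 46893/43 ≤ 4096 = 4⁶, so L = 4.

4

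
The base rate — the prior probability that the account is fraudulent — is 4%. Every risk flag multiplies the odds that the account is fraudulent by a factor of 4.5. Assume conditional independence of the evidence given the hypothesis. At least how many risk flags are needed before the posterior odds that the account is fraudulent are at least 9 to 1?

4

Prior odds = 0.04/0.96 = 1/24.
Likelihood ratio per risk flag = 4.5.
Target odds = 9.
Need (1/24) × 4.5ⁿ ≥ 9, i.e. 4.5ⁿ ≥ 216.
4.5³ = 91.125 falls short of 216 but 4.5⁴ = 410.0625 reaches it, so n = 4.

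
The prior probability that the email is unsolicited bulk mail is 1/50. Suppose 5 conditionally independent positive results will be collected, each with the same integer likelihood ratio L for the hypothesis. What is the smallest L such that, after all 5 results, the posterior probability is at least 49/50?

5

Prior odds = 0.02/0.98 = 1/49.
Target odds = 0.98/0.02 = 49.
Need L⁵ ≥ 49 ÷ (1/49) = 2401.
4⁵ = 1024 < 2401 ≤ 3125 = 5⁵, so L = 5.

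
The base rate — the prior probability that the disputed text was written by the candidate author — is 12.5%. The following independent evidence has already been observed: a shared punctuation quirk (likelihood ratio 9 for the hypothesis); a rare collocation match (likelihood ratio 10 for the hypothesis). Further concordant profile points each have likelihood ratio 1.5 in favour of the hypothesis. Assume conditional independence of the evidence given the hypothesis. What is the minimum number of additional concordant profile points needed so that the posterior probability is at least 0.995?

7

Prior odds = 0.125/0.875 = 1/7.
Combined Bayes factor of the evidence already in hand = 9 × 10 = 90.
Odds after that evidence = (1/7) × 90 = 90/7.
Target odds = 0.995/0.005 = 199.
Need 1.5ⁿ ≥ 199 ÷ (90/7) = 1393/90.
1.5⁶ = 11.390625 falls short of 1393/90 but 1.5⁷ = 17.0859375 reaches it, so n = 7.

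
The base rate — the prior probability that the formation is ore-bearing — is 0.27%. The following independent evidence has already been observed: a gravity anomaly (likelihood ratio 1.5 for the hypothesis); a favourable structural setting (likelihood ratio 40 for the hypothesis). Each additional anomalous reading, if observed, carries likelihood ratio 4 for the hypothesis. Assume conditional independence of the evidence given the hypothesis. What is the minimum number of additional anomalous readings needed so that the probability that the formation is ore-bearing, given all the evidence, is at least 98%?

Prior odds = 0.0027/0.9973 = 27/9973.
Combined Bayes factor of the evidence already in hand = 1.5 × 40 = 60.
Odds after that evidence = (27/9973) × 60 = 1620/9973.
Target odds = 0.98/0.02 = 49.
Need 4ⁿ ≥ 49 ÷ (1620/9973) = 488677/1620.
4⁴ = 256 falls short of 488677/1620 but 4⁵ = 1024 reaches it, so n = 5.

5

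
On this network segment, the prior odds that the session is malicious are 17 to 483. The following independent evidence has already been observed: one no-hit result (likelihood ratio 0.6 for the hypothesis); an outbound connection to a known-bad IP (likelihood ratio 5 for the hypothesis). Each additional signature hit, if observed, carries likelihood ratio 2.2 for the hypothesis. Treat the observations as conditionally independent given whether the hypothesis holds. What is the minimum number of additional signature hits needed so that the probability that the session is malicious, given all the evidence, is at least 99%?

9

Prior odds = 17/483.
Combined Bayes factor of the evidence already in hand = 0.6 × 5 = 3.
Odds after that evidence = (17/483) × 3 = 17/161.
Target odds = 0.99/0.01 = 99.
Need 2.2ⁿ ≥ 99 ÷ (17/161) = 15939/17.
2.2⁸ = 214358881/390625 falls short of 15939/17 but 2.2⁹ ≈1207.27 reaches it, so n = 9.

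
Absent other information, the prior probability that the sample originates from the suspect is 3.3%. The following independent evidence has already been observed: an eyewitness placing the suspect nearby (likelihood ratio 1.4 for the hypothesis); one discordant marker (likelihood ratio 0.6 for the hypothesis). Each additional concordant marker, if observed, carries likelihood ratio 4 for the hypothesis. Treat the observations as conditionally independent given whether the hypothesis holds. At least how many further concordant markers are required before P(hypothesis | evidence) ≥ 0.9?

5

Prior odds = 0.033/0.967 = 33/967.
Combined Bayes factor of the evidence already in hand = 1.4 × 0.6 = 0.84.
Odds after that evidence = (33/967) × 0.84 = 693/24175.
Target odds = 0.9/0.1 = 9.
Need 4ⁿ ≥ 9 ÷ (693/24175) = 24175/77.
4⁴ = 256 falls short of 24175/77 but 4⁵ = 1024 reaches it, so n = 5.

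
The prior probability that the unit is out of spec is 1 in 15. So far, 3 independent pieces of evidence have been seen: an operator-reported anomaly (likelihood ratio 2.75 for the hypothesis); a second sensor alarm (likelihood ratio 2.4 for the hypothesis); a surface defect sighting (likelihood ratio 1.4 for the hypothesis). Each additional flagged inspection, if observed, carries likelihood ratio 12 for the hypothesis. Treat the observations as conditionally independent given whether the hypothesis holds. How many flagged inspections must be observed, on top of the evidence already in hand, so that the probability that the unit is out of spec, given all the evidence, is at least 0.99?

3

Prior odds = (1/15)/(14/15) = 1/14.
Combined Bayes factor of the evidence already in hand = 2.75 × 2.4 × 1.4 = 9.24.
Odds after that evidence = (1/14) × 9.24 = 0.66.
Target odds = 0.99/0.01 = 99.
Need 12ⁿ ≥ 99 ÷ 0.66 = 150.
12² = 144 falls short of 150 but 12³ = 1728 reaches it, so n = 3.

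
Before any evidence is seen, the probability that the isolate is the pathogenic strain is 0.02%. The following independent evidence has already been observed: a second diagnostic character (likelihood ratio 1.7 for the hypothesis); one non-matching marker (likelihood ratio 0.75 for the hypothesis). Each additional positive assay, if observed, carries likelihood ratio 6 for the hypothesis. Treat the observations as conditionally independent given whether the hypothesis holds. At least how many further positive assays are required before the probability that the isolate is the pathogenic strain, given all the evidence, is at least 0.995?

Prior odds = 0.0002/0.9998 = 1/4999.
Combined Bayes factor of the evidence already in hand = 1.7 × 0.75 = 1.275.
Odds after that evidence = (1/4999) × 1.275 = 51/199960.
Target odds = 0.995/0.005 = 199.
Need 6ⁿ ≥ 199 ÷ (51/199960) = 39792040/51.
6⁷ = 279936 falls short of 39792040/51 but 6⁸ = 1679616 reaches it, so n = 8.

8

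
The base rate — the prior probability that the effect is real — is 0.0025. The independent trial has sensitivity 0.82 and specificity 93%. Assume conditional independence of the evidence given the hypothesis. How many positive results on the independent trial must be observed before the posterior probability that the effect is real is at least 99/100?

5

Prior odds = 0.0025/0.9975 = 1/399.
False-positive rate = 1 − 0.93 = 0.07; likelihood ratio of a positive = 0.82/0.07 = 82/7.
Target posterior odds = 0.99/0.01 = 99.
Need (1/399) × (82/7)ⁿ ≥ 99, i.e. (82/7)ⁿ ≥ 39501.
(82/7)⁴ = 45212176/2401 falls short of 39501 but (82/7)⁵ ≈220587 reaches it, so n = 5.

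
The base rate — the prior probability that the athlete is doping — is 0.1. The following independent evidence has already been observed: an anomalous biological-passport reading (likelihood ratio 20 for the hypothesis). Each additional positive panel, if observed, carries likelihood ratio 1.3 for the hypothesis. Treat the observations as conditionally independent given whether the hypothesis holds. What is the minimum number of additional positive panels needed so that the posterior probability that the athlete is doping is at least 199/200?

Prior odds = 0.1/0.9 = 1/9.
Bayes factor of the evidence already in hand = 20.
Odds after that evidence = (1/9) × 20 = 20/9.
Target odds = 0.995/0.005 = 199.
Need 1.3ⁿ ≥ 199 ÷ (20/9) = 89.55.
1.3¹⁷ ≈86.5042 falls short of 89.55 but 1.3¹⁸ ≈112.455 reaches it, so n = 18.

18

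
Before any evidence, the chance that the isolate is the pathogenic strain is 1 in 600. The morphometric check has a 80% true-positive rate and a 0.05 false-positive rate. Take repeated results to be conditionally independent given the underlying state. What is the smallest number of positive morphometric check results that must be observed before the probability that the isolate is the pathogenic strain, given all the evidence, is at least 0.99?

4

Prior odds: (1/600) ÷ (599/600) = 1/599.
Likelihood ratio of a positive result = 0.8/0.05 = 16.
Target odds: 0.99 ÷ 0.01 = 99.
Require 16ⁿ ≥ 99 ÷ (1/599) = 59301.
16³ = 4096 falls short of 59301 but 16⁴ = 65536 reaches it, so n = 4.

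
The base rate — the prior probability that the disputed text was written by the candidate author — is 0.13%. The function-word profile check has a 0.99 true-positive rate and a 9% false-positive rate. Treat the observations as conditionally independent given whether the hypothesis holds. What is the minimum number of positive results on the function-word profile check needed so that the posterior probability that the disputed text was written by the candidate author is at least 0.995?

Prior odds = 0.0013/0.9987 = 13/9987.
Likelihood ratio of a positive result = 0.99/0.09 = 11.
Target posterior odds = 0.995/0.005 = 199.
Require 11ⁿ ≥ 199 ÷ (13/9987) = 1987413/13.
11⁴ = 14641 falls short of 1987413/13 but 11⁵ = 161051 reaches it, so n = 5.

5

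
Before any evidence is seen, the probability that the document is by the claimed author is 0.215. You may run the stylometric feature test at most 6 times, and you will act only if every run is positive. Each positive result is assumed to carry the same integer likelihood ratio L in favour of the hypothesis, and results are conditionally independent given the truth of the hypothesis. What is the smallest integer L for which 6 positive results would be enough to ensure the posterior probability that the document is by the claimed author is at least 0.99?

3

Prior odds = 0.215/0.785 = 43/157.
Target odds = 0.99/0.01 = 99.
Need L⁶ ≥ 99 ÷ (43/157) = 15543/43.
2⁶ = 64 < 15543/43 ≤ 729 = 3⁶, so L = 3.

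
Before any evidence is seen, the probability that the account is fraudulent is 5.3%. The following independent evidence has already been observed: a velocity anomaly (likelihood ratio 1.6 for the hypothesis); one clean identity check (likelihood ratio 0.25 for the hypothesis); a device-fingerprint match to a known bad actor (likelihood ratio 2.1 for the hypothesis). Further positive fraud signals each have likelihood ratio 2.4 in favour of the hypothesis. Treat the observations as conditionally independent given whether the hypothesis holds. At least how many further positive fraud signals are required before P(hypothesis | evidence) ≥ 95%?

Prior odds = 0.053/0.947 = 53/947.
Combined Bayes factor of the evidence already in hand = 1.6 × 0.25 × 2.1 = 0.84.
Odds after that evidence = (53/947) × 0.84 = 1113/23675.
Target odds = 0.95/0.05 = 19.
Need 2.4ⁿ ≥ 19 ÷ (1113/23675) = 449825/1113.
2.4⁶ = 2985984/15625 falls short of 449825/1113 but 2.4⁷ = 35831808/78125 reaches it, so n = 7.

7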